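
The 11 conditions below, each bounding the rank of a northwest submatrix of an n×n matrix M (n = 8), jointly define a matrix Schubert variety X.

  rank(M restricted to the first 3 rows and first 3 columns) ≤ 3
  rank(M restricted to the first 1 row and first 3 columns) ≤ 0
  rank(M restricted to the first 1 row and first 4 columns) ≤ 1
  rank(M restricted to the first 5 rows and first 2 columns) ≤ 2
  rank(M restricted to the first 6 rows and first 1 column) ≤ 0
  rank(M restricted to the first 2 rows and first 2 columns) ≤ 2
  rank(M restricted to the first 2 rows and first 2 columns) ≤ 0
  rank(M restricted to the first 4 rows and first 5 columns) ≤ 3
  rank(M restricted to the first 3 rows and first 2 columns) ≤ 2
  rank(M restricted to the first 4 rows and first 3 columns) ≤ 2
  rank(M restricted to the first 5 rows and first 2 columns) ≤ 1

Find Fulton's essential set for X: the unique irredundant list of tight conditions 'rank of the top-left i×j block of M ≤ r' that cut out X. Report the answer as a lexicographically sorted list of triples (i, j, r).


Propagating the 11 rank bounds to every northwest block:

  0 0 0 1 1 1 1 1
  0 0 1 2 2 2 2 2
  0 1 2 3 3 3 3 3
  0 1 2 3 3 4 4 4
  0 1 2 3 4 5 5 5
  0 1 2 3 4 5 6 6
  1 2 3 4 5 6 7 7
  1 2 3 4 5 6 7 8

the unique w with this rank table is (4, 3, 2, 6, 5, 7, 1, 8).

|D(w)|=10, |Ess(w)|=4:

[(1, 3, 0), (2, 2, 0), (4, 5, 3), (6, 1, 0)]


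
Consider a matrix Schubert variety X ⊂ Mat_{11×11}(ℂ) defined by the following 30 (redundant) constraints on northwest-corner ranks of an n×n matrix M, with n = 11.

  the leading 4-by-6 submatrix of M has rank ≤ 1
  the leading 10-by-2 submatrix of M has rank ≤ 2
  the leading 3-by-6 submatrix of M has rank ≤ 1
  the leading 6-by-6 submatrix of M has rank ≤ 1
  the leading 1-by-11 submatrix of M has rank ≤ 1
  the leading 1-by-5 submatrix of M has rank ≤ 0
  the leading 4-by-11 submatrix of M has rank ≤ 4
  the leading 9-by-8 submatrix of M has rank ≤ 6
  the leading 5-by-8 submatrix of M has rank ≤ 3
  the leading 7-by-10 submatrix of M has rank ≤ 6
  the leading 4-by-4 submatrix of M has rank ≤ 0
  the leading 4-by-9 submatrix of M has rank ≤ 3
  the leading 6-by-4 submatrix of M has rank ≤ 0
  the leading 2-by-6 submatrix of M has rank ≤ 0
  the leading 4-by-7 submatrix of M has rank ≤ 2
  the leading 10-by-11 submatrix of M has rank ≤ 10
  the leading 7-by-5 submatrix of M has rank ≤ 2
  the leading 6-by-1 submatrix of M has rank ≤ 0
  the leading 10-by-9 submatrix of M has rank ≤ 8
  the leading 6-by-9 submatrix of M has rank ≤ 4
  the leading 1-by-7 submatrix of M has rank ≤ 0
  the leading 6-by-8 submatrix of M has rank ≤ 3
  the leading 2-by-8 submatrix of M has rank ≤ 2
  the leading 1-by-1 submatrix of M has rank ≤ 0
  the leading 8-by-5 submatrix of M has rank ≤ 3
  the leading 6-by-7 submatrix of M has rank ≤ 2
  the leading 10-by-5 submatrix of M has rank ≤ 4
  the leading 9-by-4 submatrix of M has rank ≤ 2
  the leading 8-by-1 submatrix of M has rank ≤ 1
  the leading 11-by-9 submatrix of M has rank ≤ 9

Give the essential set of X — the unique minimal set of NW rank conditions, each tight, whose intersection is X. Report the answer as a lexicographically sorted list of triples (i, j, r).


Rank table r_w(11×11) implied by the 30 constraints:

  R[1]: 0 0 0 0 0 0 0 1 1 1 1
  R[2]: 0 0 0 0 0 0 1 2 2 2 2
  R[3]: 0 0 0 0 1 1 2 3 3 3 3
  R[4]: 0 0 0 0 1 1 2 3 3 4 4
  R[5]: 0 0 0 0 1 1 2 3 4 5 5
  R[6]: 0 0 0 0 1 1 2 3 4 5 6
  R[7]: 1 1 1 1 2 2 3 4 5 6 7
  R[8]: 1 2 2 2 3 3 4 5 6 7 8
  R[9]: 1 2 2 2 3 4 5 6 7 8 9
  R[10]: 1 2 3 3 4 5 6 7 8 9 10
  R[11]: 1 2 3 4 5 6 7 8 9 10 11

reading off 1-entries of Δ²R: w = (8, 7, 5, 10, 9, 11, 1, 2, 6, 3, 4).

|D(w)|=35, |Ess(w)|=6:

[(1, 7, 0), (2, 6, 0), (4, 9, 3), (6, 4, 0), (6, 6, 1), (9, 4, 2)]


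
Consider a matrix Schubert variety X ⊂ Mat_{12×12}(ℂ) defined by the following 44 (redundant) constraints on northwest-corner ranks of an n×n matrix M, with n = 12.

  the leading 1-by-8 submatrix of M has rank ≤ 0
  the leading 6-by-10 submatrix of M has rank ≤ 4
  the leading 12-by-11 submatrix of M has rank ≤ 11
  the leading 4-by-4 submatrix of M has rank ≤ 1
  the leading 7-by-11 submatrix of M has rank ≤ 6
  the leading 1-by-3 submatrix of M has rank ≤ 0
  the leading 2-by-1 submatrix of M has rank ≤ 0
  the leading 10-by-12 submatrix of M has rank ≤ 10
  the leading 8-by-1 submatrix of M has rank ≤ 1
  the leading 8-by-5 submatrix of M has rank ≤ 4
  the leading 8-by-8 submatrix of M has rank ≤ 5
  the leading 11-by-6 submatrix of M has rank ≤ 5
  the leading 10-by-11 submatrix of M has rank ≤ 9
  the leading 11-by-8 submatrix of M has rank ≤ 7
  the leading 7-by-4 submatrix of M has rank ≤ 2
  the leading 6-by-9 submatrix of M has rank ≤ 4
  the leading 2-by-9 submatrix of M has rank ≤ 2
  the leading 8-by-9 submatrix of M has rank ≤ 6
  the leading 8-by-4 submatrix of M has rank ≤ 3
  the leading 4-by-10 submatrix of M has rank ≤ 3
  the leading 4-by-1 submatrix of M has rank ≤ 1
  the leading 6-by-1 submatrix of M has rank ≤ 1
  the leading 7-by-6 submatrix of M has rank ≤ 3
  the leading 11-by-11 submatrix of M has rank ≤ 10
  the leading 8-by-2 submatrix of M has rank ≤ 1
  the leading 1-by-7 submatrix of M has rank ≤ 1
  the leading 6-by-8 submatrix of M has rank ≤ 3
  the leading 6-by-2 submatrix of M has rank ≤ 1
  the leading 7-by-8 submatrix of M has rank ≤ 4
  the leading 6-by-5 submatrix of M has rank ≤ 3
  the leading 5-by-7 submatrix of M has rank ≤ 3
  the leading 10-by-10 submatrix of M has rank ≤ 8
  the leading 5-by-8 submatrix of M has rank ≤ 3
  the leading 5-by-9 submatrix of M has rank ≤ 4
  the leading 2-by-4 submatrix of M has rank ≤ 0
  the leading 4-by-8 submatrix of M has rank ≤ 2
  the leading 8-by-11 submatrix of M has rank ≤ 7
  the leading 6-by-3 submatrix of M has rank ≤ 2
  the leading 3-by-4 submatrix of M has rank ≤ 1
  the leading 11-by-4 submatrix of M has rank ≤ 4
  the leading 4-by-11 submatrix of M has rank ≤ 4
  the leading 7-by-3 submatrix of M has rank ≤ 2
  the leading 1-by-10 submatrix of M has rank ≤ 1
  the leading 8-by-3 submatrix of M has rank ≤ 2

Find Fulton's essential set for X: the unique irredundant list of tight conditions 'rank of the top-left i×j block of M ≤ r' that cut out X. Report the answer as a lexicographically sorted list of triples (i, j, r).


Recovering R(i,j) via the rank-extension bound from the 44 conditions:

  R[1]: 0, 0, 0, 0, 0, 0, 0, 0, 1, 1, 1, 1
  R[2]: 0, 0, 0, 0, 1, 1, 1, 1, 2, 2, 2, 2
  R[3]: 1, 1, 1, 1, 2, 2, 2, 2, 3, 3, 3, 3
  R[4]: 1, 1, 1, 1, 2, 2, 2, 2, 3, 3, 4, 4
  R[5]: 1, 1, 2, 2, 3, 3, 3, 3, 4, 4, 5, 5
  R[6]: 1, 1, 2, 2, 3, 3, 3, 3, 4, 4, 5, 6
  R[7]: 1, 1, 2, 2, 3, 3, 4, 4, 5, 5, 6, 7
  R[8]: 1, 1, 2, 3, 4, 4, 5, 5, 6, 6, 7, 8
  R[9]: 1, 2, 3, 4, 5, 5, 6, 6, 7, 7, 8, 9
  R[10]: 1, 2, 3, 4, 5, 5, 6, 7, 8, 8, 9, 10
  R[11]: 1, 2, 3, 4, 5, 5, 6, 7, 8, 9, 10, 11
  R[12]: 1, 2, 3, 4, 5, 6, 7, 8, 9, 10, 11, 12

reading off 1-entries of Δ²R: w = (9, 5, 1, 11, 3, 12, 7, 4, 2, 8, 10, 6).

Rothe diagram D(w) (32 cells), 11 SE-corners (essential conditions):

[(1, 8, 0), (2, 4, 0), (4, 4, 1), (4, 8, 2), (4, 10, 3), (6, 8, 3), (6, 10, 4), (7, 4, 2), (7, 6, 3), (8, 2, 1), (11, 6, 5)]


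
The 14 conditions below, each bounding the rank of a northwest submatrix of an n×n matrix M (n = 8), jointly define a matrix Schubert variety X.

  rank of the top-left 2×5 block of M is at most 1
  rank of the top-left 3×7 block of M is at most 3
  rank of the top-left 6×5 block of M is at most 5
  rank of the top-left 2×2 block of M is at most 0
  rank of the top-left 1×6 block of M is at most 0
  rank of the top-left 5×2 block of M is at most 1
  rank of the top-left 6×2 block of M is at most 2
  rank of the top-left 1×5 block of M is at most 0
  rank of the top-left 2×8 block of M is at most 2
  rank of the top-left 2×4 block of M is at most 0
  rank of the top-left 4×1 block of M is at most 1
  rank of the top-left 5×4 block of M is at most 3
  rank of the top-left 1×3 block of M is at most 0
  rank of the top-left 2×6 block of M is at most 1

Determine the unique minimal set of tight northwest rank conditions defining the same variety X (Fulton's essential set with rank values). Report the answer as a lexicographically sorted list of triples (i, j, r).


Reconstructing r_w from the 14 given conditions:

  0, 0, 0, 0, 0, 0, 1, 1
  0, 0, 0, 0, 1, 1, 2, 2
  1, 1, 1, 1, 2, 2, 3, 3
  1, 1, 2, 2, 3, 3, 4, 4
  1, 1, 2, 3, 4, 4, 5, 5
  1, 2, 3, 4, 5, 5, 6, 6
  1, 2, 3, 4, 5, 6, 7, 7
  1, 2, 3, 4, 5, 6, 7, 8

so w = (7, 5, 1, 3, 4, 2, 6, 8).

D(w) has 12 cells with 3 SE-corners; essential set:

[(1, 6, 0), (2, 4, 0), (5, 2, 1)]


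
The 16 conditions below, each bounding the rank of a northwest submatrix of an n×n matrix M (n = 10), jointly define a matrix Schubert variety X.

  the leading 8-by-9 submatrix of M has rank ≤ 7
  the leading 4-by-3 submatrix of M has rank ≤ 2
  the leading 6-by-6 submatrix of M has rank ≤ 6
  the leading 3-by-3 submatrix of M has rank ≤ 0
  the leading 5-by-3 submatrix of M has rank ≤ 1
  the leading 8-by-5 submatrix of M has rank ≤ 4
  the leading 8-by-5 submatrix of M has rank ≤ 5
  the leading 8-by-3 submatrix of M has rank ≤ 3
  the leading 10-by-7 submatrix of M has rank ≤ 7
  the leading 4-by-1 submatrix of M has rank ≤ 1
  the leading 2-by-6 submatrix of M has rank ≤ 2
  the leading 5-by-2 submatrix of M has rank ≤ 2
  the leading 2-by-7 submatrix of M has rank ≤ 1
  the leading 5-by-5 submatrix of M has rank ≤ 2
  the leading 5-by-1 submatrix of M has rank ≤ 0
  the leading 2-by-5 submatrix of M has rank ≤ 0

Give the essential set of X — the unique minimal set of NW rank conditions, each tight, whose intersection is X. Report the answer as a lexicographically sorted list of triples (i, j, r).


Computing R[i][j] = min implied NW-rank bound (n=10, 16 conditions):

  R[1]: 0 | 0 | 0 | 0 | 0 | 1 | 1 | 1 | 1 | 1
  R[2]: 0 | 0 | 0 | 0 | 0 | 1 | 1 | 2 | 2 | 2
  R[3]: 0 | 0 | 0 | 1 | 1 | 2 | 2 | 3 | 3 | 3
  R[4]: 0 | 1 | 1 | 2 | 2 | 3 | 3 | 4 | 4 | 4
  R[5]: 0 | 1 | 1 | 2 | 2 | 3 | 4 | 5 | 5 | 5
  R[6]: 1 | 2 | 2 | 3 | 3 | 4 | 5 | 6 | 6 | 6
  R[7]: 1 | 2 | 3 | 4 | 4 | 5 | 6 | 7 | 7 | 7
  R[8]: 1 | 2 | 3 | 4 | 4 | 5 | 6 | 7 | 7 | 8
  R[9]: 1 | 2 | 3 | 4 | 5 | 6 | 7 | 8 | 8 | 9
  R[10]: 1 | 2 | 3 | 4 | 5 | 6 | 7 | 8 | 9 | 10

the unique w with this rank table is (6, 8, 4, 2, 7, 1, 3, 10, 5, 9).

Rothe diagram D(w) (20 cells), 8 SE-corners (essential conditions):

[(2, 5, 0), (2, 7, 1), (3, 3, 0), (5, 1, 0), (5, 3, 1), (5, 5, 2), (8, 5, 4), (8, 9, 7)]


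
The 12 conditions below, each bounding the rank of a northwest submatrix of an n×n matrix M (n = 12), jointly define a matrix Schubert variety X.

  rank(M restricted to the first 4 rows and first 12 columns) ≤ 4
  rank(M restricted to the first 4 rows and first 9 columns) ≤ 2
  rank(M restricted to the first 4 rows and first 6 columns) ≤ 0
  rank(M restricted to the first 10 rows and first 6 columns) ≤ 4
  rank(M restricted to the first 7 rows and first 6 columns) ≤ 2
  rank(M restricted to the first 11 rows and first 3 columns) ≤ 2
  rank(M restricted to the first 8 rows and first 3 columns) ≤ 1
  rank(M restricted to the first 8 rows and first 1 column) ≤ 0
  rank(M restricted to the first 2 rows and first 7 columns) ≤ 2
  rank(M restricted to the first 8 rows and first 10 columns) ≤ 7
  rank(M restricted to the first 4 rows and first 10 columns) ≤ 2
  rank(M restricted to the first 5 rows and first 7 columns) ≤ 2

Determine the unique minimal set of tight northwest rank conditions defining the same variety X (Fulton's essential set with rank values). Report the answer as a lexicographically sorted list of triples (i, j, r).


Recovering R(i,j) via the rank-extension bound from the 12 conditions:

  0 0 0 0 0 0 1 1 1 1 1 1
  0 0 0 0 0 0 1 2 2 2 2 2
  0 0 0 0 0 0 1 2 2 2 3 3
  0 0 0 0 0 0 1 2 2 2 3 4
  0 1 1 1 1 1 2 3 3 3 4 5
  0 1 1 2 2 2 3 4 4 4 5 6
  0 1 1 2 2 2 3 4 5 5 6 7
  0 1 1 2 3 3 4 5 6 6 7 8
  1 2 2 3 4 4 5 6 7 7 8 9
  1 2 2 3 4 4 5 6 7 8 9 10
  1 2 2 3 4 5 6 7 8 9 10 11
  1 2 3 4 5 6 7 8 9 10 11 12

the unique w with this rank table is (7, 8, 11, 12, 2, 4, 9, 5, 1, 10, 6, 3).

Fulton essential set (7 of the 40 Rothe cells):

[(4, 6, 0), (4, 10, 2), (7, 6, 2), (8, 1, 0), (8, 3, 1), (10, 6, 4), (11, 3, 2)]


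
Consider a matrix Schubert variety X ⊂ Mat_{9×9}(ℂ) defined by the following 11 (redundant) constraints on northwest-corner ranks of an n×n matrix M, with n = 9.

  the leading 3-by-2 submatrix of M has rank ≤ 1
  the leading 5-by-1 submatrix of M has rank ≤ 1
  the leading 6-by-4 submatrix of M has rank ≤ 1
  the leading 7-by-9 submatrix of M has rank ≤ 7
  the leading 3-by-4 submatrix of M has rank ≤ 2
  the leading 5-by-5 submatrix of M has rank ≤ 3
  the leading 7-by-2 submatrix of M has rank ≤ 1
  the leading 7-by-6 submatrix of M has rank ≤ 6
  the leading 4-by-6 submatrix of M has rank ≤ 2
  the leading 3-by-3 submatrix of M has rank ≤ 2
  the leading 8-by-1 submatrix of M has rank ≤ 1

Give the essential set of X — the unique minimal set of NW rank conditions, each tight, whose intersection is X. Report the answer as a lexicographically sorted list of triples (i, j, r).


Propagating the 11 rank bounds to every northwest block:

  1 1 1 1 1 1 1 1 1
  1 1 1 1 2 2 2 2 2
  1 1 1 1 2 2 3 3 3
  1 1 1 1 2 2 3 4 4
  1 1 1 1 2 3 4 5 5
  1 1 1 1 2 3 4 5 6
  1 1 2 2 3 4 5 6 7
  1 2 3 3 4 5 6 7 8
  1 2 3 4 5 6 7 8 9

giving w = (1, 5, 7, 8, 6, 9, 3, 2, 4) via Δ²R.

ℓ(w)=18; the 3 essential cells (i,j,r):

[(4, 6, 2), (6, 4, 1), (7, 2, 1)]


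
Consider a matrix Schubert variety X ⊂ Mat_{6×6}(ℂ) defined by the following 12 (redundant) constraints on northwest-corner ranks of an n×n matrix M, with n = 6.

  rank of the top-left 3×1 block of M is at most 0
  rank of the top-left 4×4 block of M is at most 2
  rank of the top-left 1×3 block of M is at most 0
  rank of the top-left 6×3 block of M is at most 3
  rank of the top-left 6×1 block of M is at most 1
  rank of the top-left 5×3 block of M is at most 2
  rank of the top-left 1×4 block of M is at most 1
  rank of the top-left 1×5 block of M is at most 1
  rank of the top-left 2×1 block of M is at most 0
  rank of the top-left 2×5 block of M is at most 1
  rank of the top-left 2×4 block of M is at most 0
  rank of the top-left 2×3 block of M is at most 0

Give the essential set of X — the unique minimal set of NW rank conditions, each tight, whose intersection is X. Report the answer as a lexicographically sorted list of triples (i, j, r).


Propagating the 12 rank bounds to every northwest block:

  R[1]: 0 | 0 | 0 | 0 | 1 | 1
  R[2]: 0 | 0 | 0 | 0 | 1 | 2
  R[3]: 0 | 1 | 1 | 1 | 2 | 3
  R[4]: 1 | 2 | 2 | 2 | 3 | 4
  R[5]: 1 | 2 | 2 | 3 | 4 | 5
  R[6]: 1 | 2 | 3 | 4 | 5 | 6

so w = (5, 6, 2, 1, 4, 3).

|D(w)|=10, |Ess(w)|=3:

[(2, 4, 0), (3, 1, 0), (5, 3, 2)]


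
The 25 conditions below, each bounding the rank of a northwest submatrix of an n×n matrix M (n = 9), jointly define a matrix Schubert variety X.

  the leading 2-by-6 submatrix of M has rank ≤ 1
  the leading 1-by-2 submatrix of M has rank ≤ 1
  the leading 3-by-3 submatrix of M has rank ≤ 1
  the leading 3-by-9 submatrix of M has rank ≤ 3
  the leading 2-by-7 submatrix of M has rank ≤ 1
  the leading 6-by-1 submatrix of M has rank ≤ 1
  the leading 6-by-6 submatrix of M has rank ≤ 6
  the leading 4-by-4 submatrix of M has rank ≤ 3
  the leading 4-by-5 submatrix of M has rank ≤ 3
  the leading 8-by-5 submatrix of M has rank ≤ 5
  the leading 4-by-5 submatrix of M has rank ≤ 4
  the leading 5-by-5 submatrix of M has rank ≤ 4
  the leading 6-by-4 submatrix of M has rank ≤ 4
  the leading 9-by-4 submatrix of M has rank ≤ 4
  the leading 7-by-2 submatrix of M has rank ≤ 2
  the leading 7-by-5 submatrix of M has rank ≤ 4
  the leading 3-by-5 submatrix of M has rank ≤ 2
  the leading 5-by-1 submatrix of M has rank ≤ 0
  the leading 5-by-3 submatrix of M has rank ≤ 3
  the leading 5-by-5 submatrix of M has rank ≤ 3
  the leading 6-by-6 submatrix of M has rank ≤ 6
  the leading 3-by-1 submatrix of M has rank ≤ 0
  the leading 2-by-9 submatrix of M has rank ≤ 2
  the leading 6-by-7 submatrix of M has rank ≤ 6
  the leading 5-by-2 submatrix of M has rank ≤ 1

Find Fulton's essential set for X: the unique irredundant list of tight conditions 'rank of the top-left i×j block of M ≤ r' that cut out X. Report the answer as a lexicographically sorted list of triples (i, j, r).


Computing R[i][j] = min implied NW-rank bound (n=9, 25 conditions):

  0 1 1 1 1 1 1 1 1
  0 1 1 1 1 1 1 2 2
  0 1 1 2 2 2 2 3 3
  0 1 2 3 3 3 3 4 4
  0 1 2 3 3 4 4 5 5
  1 2 3 4 4 5 5 6 6
  1 2 3 4 4 5 6 7 7
  1 2 3 4 5 6 7 8 8
  1 2 3 4 5 6 7 8 9

second differences of R give the permutation w = (2, 8, 4, 3, 6, 1, 7, 5, 9).

D(w) has 13 cells with 5 SE-corners; essential set:

[(2, 7, 1), (3, 3, 1), (5, 1, 0), (5, 5, 3), (7, 5, 4)]


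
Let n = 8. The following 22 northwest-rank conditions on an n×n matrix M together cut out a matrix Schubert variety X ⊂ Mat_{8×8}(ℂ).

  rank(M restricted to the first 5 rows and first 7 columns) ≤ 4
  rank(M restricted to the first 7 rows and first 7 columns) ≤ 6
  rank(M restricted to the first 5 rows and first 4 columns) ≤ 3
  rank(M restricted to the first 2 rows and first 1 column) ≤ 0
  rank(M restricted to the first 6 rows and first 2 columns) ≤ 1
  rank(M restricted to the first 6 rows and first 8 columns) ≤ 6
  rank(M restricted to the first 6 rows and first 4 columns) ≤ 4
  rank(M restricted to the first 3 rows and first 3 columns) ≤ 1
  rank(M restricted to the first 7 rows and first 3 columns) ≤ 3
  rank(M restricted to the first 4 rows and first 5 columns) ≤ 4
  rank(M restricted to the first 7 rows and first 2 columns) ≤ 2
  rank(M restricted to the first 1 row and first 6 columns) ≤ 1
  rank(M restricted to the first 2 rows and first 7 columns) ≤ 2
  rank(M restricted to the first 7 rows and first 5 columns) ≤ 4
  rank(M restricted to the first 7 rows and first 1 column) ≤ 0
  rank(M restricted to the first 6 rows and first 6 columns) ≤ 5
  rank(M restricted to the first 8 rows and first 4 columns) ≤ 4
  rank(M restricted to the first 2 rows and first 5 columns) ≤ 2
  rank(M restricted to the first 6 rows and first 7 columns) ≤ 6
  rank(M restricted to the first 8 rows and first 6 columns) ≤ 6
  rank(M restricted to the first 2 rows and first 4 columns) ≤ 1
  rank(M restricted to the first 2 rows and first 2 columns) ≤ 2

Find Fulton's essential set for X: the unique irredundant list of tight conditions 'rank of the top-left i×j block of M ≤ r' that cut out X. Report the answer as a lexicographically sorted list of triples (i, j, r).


Reconstructing r_w from the 22 given conditions:

  R[1]: 0, 1, 1, 1, 1, 1, 1, 1
  R[2]: 0, 1, 1, 1, 2, 2, 2, 2
  R[3]: 0, 1, 1, 2, 3, 3, 3, 3
  R[4]: 0, 1, 2, 3, 4, 4, 4, 4
  R[5]: 0, 1, 2, 3, 4, 4, 4, 5
  R[6]: 0, 1, 2, 3, 4, 5, 5, 6
  R[7]: 0, 1, 2, 3, 4, 5, 6, 7
  R[8]: 1, 2, 3, 4, 5, 6, 7, 8

second differences of R give the permutation w = (2, 5, 4, 3, 8, 6, 7, 1).

Fulton essential set (4 of the 12 Rothe cells):

[(2, 4, 1), (3, 3, 1), (5, 7, 4), (7, 1, 0)]


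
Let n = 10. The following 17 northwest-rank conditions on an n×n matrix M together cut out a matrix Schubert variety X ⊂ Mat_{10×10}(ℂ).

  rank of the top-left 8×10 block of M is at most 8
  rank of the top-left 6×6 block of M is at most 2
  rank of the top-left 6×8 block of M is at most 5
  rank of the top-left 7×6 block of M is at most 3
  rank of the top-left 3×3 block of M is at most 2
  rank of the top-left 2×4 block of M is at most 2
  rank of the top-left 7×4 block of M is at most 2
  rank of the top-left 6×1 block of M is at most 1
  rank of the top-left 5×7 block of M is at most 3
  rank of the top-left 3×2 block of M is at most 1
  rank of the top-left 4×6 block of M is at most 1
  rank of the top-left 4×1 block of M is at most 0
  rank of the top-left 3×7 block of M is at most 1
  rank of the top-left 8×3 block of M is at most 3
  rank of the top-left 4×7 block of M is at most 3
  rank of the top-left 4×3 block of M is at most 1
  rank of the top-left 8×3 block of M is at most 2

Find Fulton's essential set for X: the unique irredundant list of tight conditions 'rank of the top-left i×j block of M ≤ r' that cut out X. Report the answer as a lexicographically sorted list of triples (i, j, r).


Propagating the 17 rank bounds to every northwest block:

  row 1: 0  1  1  1  1  1  1  1  1  1
  row 2: 0  1  1  1  1  1  1  2  2  2
  row 3: 0  1  1  1  1  1  1  2  3  3
  row 4: 0  1  1  1  1  1  2  3  4  4
  row 5: 1  2  2  2  2  2  3  4  5  5
  row 6: 1  2  2  2  2  2  3  4  5  6
  row 7: 1  2  2  2  3  3  4  5  6  7
  row 8: 1  2  2  3  4  4  5  6  7  8
  row 9: 1  2  3  4  5  5  6  7  8  9
  row 10: 1  2  3  4  5  6  7  8  9  10

hence w(1..10) = (2, 8, 9, 7, 1, 10, 5, 4, 3, 6).

D(w) has 25 cells with 6 SE-corners; essential set:

[(3, 7, 1), (4, 1, 0), (4, 6, 1), (6, 6, 2), (7, 4, 2), (8, 3, 2)]


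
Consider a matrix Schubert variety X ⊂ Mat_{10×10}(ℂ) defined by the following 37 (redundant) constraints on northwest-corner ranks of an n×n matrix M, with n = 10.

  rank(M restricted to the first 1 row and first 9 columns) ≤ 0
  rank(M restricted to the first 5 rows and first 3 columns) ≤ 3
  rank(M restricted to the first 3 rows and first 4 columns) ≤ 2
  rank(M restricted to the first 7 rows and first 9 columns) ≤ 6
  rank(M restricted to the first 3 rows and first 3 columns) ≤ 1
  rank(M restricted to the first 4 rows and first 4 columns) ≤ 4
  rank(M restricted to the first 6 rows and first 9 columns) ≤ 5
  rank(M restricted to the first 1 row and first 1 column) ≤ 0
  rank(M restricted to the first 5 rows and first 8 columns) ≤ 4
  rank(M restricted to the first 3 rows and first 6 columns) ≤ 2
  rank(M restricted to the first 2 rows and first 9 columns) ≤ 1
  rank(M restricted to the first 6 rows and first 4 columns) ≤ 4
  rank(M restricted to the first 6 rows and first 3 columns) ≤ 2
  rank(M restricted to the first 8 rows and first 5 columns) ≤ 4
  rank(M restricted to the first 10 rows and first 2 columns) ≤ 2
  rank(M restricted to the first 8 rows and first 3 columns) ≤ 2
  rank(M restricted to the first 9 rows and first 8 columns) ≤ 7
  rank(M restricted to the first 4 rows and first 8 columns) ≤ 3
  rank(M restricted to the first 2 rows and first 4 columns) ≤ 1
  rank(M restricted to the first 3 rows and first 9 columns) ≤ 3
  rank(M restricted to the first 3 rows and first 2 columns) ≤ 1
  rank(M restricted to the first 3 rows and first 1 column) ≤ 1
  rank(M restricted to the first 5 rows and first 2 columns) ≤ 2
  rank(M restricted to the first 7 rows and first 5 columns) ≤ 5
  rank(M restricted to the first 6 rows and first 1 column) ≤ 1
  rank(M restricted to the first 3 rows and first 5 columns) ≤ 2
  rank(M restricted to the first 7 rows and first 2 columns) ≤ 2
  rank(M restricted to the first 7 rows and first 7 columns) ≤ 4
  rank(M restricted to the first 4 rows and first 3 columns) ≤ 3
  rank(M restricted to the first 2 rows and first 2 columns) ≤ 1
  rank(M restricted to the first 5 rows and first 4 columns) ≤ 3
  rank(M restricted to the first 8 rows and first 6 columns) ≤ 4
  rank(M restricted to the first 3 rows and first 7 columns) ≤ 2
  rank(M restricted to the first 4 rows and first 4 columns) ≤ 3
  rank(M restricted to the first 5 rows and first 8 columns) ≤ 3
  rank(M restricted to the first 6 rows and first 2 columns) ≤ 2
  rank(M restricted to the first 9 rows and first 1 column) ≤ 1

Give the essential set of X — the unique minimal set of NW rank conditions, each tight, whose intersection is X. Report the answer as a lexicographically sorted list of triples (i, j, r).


Rank table r_w(10×10) implied by the 37 constraints:

  i=1: 0  0  0  0  0  0  0  0  0  1
  i=2: 1  1  1  1  1  1  1  1  1  2
  i=3: 1  1  1  2  2  2  2  2  2  3
  i=4: 1  2  2  3  3  3  3  3  3  4
  i=5: 1  2  2  3  3  3  3  3  4  5
  i=6: 1  2  2  3  4  4  4  4  5  6
  i=7: 1  2  2  3  4  4  4  5  6  7
  i=8: 1  2  2  3  4  4  5  6  7  8
  i=9: 1  2  3  4  5  5  6  7  8  9
  i=10: 1  2  3  4  5  6  7  8  9  10

giving w = (10, 1, 4, 2, 9, 5, 8, 7, 3, 6) via Δ²R.

|D(w)|=22, |Ess(w)|=6:

[(1, 9, 0), (3, 3, 1), (5, 8, 3), (7, 7, 4), (8, 3, 2), (8, 6, 4)]


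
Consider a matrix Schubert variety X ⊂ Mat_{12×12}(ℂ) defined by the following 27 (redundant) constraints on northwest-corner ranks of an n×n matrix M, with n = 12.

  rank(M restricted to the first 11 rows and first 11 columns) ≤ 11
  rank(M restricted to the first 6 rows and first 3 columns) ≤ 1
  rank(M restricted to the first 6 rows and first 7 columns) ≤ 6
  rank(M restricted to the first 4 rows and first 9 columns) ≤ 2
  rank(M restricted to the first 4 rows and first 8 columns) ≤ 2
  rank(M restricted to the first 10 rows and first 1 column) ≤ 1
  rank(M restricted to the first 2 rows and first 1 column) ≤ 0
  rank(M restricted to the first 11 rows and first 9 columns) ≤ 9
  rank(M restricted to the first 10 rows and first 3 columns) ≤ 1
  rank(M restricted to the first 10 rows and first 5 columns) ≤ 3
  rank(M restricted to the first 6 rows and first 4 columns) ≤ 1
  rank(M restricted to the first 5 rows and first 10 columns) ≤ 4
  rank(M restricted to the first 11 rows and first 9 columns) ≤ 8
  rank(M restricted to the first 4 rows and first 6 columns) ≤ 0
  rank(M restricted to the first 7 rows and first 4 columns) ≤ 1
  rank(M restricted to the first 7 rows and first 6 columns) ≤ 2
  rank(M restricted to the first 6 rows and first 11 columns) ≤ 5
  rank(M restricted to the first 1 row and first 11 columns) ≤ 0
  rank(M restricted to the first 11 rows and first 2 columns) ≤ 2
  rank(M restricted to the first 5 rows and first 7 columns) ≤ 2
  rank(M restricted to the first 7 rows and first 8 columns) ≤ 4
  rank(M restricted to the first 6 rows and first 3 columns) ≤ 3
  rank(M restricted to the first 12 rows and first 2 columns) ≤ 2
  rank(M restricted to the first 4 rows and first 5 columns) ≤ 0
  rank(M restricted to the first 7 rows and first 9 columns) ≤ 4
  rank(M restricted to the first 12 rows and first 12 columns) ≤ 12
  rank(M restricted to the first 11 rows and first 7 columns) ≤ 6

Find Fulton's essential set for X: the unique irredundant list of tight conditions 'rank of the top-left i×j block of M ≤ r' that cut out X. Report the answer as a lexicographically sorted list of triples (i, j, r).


Reconstructing r_w from the 27 given conditions:

  R[1]: 0, 0, 0, 0, 0, 0, 0, 0, 0, 0, 0, 1
  R[2]: 0, 0, 0, 0, 0, 0, 1, 1, 1, 1, 1, 2
  R[3]: 0, 0, 0, 0, 0, 0, 1, 2, 2, 2, 2, 3
  R[4]: 0, 0, 0, 0, 0, 0, 1, 2, 2, 3, 3, 4
  R[5]: 1, 1, 1, 1, 1, 1, 2, 3, 3, 4, 4, 5
  R[6]: 1, 1, 1, 1, 2, 2, 3, 4, 4, 5, 5, 6
  R[7]: 1, 1, 1, 1, 2, 2, 3, 4, 4, 5, 6, 7
  R[8]: 1, 1, 1, 2, 3, 3, 4, 5, 5, 6, 7, 8
  R[9]: 1, 1, 1, 2, 3, 4, 5, 6, 6, 7, 8, 9
  R[10]: 1, 1, 1, 2, 3, 4, 5, 6, 7, 8, 9, 10
  R[11]: 1, 2, 2, 3, 4, 5, 6, 7, 8, 9, 10, 11
  R[12]: 1, 2, 3, 4, 5, 6, 7, 8, 9, 10, 11, 12

second differences of R give the permutation w = (12, 7, 8, 10, 1, 5, 11, 4, 6, 9, 2, 3).

D(w) has 44 cells with 7 SE-corners; essential set:

[(1, 11, 0), (4, 6, 0), (4, 9, 2), (7, 4, 1), (7, 6, 2), (7, 9, 4), (10, 3, 1)]


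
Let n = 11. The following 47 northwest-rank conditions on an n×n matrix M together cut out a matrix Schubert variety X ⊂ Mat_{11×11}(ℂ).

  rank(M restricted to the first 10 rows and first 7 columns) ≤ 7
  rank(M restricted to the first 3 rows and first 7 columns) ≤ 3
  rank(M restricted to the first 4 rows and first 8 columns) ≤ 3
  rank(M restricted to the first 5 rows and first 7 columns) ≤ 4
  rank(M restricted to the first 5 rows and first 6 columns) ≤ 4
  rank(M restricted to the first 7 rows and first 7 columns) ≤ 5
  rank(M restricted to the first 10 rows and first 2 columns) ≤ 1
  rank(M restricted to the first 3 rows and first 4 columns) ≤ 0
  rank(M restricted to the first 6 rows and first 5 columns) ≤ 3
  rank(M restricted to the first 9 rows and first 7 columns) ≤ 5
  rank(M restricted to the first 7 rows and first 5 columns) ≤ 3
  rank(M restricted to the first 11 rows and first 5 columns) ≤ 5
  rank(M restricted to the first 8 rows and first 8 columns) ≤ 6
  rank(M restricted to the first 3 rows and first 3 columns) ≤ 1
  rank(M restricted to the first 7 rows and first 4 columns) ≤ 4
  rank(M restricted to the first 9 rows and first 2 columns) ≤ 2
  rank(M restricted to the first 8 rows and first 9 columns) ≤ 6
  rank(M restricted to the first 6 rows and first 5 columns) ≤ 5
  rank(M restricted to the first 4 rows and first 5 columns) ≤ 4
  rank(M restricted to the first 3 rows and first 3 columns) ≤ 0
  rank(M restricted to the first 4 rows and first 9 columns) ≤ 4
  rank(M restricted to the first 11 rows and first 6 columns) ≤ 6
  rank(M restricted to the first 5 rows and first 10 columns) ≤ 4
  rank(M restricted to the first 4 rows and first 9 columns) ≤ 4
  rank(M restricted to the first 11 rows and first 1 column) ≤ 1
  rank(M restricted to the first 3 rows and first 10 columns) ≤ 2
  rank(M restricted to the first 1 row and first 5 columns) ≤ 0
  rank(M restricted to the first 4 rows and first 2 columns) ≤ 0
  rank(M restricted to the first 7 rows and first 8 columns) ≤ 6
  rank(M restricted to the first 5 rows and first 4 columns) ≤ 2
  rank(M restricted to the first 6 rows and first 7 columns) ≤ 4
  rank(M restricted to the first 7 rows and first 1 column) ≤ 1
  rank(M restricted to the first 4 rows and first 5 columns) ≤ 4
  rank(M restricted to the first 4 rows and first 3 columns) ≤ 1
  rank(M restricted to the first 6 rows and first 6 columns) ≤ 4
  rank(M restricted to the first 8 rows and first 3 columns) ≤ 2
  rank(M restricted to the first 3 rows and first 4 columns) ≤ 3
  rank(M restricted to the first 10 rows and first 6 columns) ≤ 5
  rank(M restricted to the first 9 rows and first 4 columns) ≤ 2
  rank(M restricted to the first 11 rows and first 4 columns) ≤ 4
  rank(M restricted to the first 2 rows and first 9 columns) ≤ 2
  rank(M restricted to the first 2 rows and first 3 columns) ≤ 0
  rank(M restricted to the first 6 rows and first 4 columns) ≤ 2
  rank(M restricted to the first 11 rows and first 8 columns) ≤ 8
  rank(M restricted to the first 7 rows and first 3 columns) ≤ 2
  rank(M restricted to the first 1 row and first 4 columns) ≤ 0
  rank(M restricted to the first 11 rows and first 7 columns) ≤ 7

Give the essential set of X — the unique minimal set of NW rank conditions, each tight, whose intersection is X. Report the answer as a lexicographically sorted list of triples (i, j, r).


Rank table r_w(11×11) implied by the 47 constraints:

  row 1: 0  0  0  0  0  1  1  1  1  1  1
  row 2: 0  0  0  0  1  2  2  2  2  2  2
  row 3: 0  0  0  0  1  2  2  2  2  2  3
  row 4: 0  0  1  1  2  3  3  3  3  3  4
  row 5: 1  1  2  2  3  4  4  4  4  4  5
  row 6: 1  1  2  2  3  4  4  5  5  5  6
  row 7: 1  1  2  2  3  4  5  6  6  6  7
  row 8: 1  1  2  2  3  4  5  6  6  7  8
  row 9: 1  1  2  2  3  4  5  6  7  8  9
  row 10: 1  1  2  3  4  5  6  7  8  9  10
  row 11: 1  2  3  4  5  6  7  8  9  10  11

reading off 1-entries of Δ²R: w = (6, 5, 11, 3, 1, 8, 7, 10, 9, 4, 2).

D(w) has 30 cells with 8 SE-corners; essential set:

[(1, 5, 0), (3, 4, 0), (3, 10, 2), (4, 2, 0), (6, 7, 4), (8, 9, 6), (9, 4, 2), (10, 2, 1)]


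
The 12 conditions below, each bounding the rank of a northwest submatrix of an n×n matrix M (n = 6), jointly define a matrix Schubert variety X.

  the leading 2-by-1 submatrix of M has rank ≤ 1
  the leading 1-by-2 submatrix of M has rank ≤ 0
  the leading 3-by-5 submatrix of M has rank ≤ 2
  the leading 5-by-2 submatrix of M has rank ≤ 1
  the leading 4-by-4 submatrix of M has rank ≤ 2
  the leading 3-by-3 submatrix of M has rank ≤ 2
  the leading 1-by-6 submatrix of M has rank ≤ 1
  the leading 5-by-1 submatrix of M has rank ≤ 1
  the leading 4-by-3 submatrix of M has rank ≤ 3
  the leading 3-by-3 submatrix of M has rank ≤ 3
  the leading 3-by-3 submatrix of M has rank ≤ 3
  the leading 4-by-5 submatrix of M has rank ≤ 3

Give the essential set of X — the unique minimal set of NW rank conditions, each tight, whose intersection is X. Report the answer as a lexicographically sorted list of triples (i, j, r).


Computing R[i][j] = min implied NW-rank bound (n=6, 12 conditions):

  R[1]: 0, 0, 1, 1, 1, 1
  R[2]: 1, 1, 2, 2, 2, 2
  R[3]: 1, 1, 2, 2, 2, 3
  R[4]: 1, 1, 2, 2, 3, 4
  R[5]: 1, 1, 2, 3, 4, 5
  R[6]: 1, 2, 3, 4, 5, 6

the unique w with this rank table is (3, 1, 6, 5, 4, 2).

Fulton essential set (4 of the 8 Rothe cells):

[(1, 2, 0), (3, 5, 2), (4, 4, 2), (5, 2, 1)]


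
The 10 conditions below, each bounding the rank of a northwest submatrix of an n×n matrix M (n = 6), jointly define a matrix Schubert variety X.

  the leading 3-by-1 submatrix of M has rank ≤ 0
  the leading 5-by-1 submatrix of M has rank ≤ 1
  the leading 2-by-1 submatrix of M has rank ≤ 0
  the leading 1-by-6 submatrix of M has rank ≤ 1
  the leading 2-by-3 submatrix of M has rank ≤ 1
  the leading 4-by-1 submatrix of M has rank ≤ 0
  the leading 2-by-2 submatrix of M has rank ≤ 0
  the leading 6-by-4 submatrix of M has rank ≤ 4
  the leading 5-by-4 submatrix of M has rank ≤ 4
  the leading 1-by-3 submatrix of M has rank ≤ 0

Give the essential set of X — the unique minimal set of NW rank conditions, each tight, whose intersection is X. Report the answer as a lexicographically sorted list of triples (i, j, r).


Reconstructing r_w from the 10 given conditions:

  0 0 0 1 1 1
  0 0 1 2 2 2
  0 1 2 3 3 3
  0 1 2 3 4 4
  1 2 3 4 5 5
  1 2 3 4 5 6

giving w = (4, 3, 2, 5, 1, 6) via Δ²R.

Fulton essential set (3 of the 7 Rothe cells):

[(1, 3, 0), (2, 2, 0), (4, 1, 0)]


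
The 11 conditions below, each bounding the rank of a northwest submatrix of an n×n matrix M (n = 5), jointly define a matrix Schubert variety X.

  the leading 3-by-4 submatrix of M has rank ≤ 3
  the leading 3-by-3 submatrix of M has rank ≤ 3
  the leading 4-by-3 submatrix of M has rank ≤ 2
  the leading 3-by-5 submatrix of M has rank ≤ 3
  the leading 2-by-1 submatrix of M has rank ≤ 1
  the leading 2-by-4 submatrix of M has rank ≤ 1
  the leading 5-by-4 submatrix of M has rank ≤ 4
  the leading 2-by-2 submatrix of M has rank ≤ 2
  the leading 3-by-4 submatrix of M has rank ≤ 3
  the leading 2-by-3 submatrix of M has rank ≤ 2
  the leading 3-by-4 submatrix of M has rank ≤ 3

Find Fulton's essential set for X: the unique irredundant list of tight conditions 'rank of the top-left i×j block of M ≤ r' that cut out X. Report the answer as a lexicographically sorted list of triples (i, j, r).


The tightest implied rank at each (i,j), from the 11 conditions:

  row 1: 1  1  1  1  1
  row 2: 1  1  1  1  2
  row 3: 1  2  2  2  3
  row 4: 1  2  2  3  4
  row 5: 1  2  3  4  5

reading off 1-entries of Δ²R: w = (1, 5, 2, 4, 3).

2 SE-corners of the 4-cell Rothe diagram give Ess(w):

[(2, 4, 1), (4, 3, 2)]


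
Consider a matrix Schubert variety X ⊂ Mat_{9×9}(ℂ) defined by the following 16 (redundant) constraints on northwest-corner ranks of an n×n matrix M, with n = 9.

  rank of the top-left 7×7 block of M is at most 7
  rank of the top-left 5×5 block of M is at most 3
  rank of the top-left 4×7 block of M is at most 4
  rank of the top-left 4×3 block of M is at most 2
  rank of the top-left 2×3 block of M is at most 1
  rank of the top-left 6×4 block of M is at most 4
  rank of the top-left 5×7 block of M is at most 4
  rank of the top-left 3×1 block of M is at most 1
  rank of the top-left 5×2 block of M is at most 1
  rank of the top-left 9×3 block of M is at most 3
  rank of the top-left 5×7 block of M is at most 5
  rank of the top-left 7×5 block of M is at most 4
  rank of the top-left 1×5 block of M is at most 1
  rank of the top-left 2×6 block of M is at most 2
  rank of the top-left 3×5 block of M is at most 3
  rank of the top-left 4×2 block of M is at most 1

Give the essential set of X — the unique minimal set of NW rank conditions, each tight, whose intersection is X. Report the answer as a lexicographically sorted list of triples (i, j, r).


Rank table r_w(9×9) implied by the 16 constraints:

  1 1 1 1 1 1 1 1 1
  1 1 1 2 2 2 2 2 2
  1 1 2 3 3 3 3 3 3
  1 1 2 3 3 4 4 4 4
  1 1 2 3 3 4 4 5 5
  1 2 3 4 4 5 5 6 6
  1 2 3 4 4 5 6 7 7
  1 2 3 4 5 6 7 8 8
  1 2 3 4 5 6 7 8 9

the unique w with this rank table is (1, 4, 3, 6, 8, 2, 7, 5, 9).

|D(w)|=9, |Ess(w)|=5:

[(2, 3, 1), (5, 2, 1), (5, 5, 3), (5, 7, 4), (7, 5, 4)]


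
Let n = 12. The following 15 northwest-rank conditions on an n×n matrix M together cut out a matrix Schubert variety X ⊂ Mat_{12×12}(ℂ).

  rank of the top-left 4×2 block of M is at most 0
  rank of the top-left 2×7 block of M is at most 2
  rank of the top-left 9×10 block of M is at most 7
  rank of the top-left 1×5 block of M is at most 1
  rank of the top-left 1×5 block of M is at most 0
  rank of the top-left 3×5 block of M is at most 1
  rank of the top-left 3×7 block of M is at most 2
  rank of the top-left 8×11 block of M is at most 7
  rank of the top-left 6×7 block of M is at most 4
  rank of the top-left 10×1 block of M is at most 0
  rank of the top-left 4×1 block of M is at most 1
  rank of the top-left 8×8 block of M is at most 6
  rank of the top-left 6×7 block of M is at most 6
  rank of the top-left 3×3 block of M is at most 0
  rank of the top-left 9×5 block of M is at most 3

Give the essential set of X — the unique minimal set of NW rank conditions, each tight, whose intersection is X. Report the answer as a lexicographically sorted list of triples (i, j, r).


The tightest implied rank at each (i,j), from the 15 conditions:

  0 | 0 | 0 | 0 | 0 | 1 | 1 | 1 | 1 | 1 | 1 | 1
  0 | 0 | 0 | 1 | 1 | 2 | 2 | 2 | 2 | 2 | 2 | 2
  0 | 0 | 0 | 1 | 1 | 2 | 2 | 3 | 3 | 3 | 3 | 3
  0 | 0 | 1 | 2 | 2 | 3 | 3 | 4 | 4 | 4 | 4 | 4
  0 | 1 | 2 | 3 | 3 | 4 | 4 | 5 | 5 | 5 | 5 | 5
  0 | 1 | 2 | 3 | 3 | 4 | 4 | 5 | 6 | 6 | 6 | 6
  0 | 1 | 2 | 3 | 3 | 4 | 5 | 6 | 7 | 7 | 7 | 7
  0 | 1 | 2 | 3 | 3 | 4 | 5 | 6 | 7 | 7 | 7 | 8
  0 | 1 | 2 | 3 | 3 | 4 | 5 | 6 | 7 | 7 | 8 | 9
  0 | 1 | 2 | 3 | 4 | 5 | 6 | 7 | 8 | 8 | 9 | 10
  1 | 2 | 3 | 4 | 5 | 6 | 7 | 8 | 9 | 9 | 10 | 11
  1 | 2 | 3 | 4 | 5 | 6 | 7 | 8 | 9 | 10 | 11 | 12

so w = (6, 4, 8, 3, 2, 9, 7, 12, 11, 5, 1, 10).

Fulton essential set (10 of the 29 Rothe cells):

[(1, 5, 0), (3, 3, 0), (3, 5, 1), (3, 7, 2), (4, 2, 0), (6, 7, 4), (8, 11, 7), (9, 5, 3), (9, 10, 7), (10, 1, 0)]


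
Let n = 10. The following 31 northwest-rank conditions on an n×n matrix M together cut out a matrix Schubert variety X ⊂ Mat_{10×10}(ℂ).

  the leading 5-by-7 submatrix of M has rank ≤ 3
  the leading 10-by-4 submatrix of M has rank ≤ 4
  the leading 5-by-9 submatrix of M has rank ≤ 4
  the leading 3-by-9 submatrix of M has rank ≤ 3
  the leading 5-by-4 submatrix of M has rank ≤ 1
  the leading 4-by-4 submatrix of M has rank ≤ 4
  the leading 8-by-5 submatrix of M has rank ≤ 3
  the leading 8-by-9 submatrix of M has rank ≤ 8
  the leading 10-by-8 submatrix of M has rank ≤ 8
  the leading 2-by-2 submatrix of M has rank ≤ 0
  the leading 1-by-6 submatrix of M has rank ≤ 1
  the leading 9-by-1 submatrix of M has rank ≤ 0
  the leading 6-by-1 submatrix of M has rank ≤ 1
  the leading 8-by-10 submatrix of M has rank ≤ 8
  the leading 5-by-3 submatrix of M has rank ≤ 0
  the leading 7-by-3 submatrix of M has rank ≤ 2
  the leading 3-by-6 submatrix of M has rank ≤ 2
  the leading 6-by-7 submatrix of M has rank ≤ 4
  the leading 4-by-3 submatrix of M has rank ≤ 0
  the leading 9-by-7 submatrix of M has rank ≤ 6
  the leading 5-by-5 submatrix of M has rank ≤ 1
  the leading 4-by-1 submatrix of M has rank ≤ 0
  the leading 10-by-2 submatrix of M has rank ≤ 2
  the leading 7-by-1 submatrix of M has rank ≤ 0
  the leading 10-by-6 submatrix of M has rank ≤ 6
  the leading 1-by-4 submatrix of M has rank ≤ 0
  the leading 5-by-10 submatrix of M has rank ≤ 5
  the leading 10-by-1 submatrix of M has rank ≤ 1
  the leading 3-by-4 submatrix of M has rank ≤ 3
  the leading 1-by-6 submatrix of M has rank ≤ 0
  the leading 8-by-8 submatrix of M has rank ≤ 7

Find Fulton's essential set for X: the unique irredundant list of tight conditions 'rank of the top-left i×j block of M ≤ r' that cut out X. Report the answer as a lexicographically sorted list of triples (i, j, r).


Computing R[i][j] = min implied NW-rank bound (n=10, 31 conditions):

  i=1: 0 | 0 | 0 | 0 | 0 | 0 | 1 | 1 | 1 | 1
  i=2: 0 | 0 | 0 | 1 | 1 | 1 | 2 | 2 | 2 | 2
  i=3: 0 | 0 | 0 | 1 | 1 | 2 | 3 | 3 | 3 | 3
  i=4: 0 | 0 | 0 | 1 | 1 | 2 | 3 | 4 | 4 | 4
  i=5: 0 | 0 | 0 | 1 | 1 | 2 | 3 | 4 | 4 | 5
  i=6: 0 | 1 | 1 | 2 | 2 | 3 | 4 | 5 | 5 | 6
  i=7: 0 | 1 | 2 | 3 | 3 | 4 | 5 | 6 | 6 | 7
  i=8: 0 | 1 | 2 | 3 | 3 | 4 | 5 | 6 | 7 | 8
  i=9: 0 | 1 | 2 | 3 | 4 | 5 | 6 | 7 | 8 | 9
  i=10: 1 | 2 | 3 | 4 | 5 | 6 | 7 | 8 | 9 | 10

hence w(1..10) = (7, 4, 6, 8, 10, 2, 3, 9, 5, 1).

Rothe diagram D(w) (27 cells), 6 SE-corners (essential conditions):

[(1, 6, 0), (5, 3, 0), (5, 5, 1), (5, 9, 4), (8, 5, 3), (9, 1, 0)]
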